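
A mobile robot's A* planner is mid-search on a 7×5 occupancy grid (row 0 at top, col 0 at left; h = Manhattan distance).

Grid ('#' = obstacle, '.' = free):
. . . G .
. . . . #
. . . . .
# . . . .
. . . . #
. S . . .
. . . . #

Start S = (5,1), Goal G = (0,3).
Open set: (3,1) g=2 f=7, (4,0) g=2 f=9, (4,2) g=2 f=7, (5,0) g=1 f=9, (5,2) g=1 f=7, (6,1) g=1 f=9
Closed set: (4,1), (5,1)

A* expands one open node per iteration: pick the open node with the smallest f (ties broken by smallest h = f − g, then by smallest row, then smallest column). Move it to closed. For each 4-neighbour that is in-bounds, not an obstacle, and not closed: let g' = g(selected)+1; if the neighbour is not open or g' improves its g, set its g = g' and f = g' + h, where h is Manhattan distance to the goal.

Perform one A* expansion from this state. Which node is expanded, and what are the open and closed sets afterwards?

expanded=(3,1); open=[(2,1) g=3 f=7, (3,2) g=3 f=7, (4,0) g=2 f=9, (4,2) g=2 f=7, (5,0) g=1 f=9, (5,2) g=1 f=7, (6,1) g=1 f=9]; closed=[(3,1), (4,1), (5,1)]

step 1: expand (3,1) (f=7, h=5) → closed; open now [(2,1) g=3 f=7, (3,2) g=3 f=7, (4,0) g=2 f=9, (4,2) g=2 f=7, (5,0) g=1 f=9, (5,2) g=1 f=7, (6,1) g=1 f=9]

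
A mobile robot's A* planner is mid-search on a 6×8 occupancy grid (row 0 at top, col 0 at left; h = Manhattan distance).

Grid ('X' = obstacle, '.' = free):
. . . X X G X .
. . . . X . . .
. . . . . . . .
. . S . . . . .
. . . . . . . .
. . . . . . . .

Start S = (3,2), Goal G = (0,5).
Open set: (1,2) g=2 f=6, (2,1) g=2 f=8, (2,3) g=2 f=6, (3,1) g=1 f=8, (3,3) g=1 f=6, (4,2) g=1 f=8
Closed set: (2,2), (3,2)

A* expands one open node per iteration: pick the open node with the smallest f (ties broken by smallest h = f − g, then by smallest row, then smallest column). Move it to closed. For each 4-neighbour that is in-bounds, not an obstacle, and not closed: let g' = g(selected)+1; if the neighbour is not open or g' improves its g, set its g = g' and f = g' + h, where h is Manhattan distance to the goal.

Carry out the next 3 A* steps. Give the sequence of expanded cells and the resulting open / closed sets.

step 1: expand (1,2) (f=6, h=4) → closed; open now [(0,2) g=3 f=6, (1,1) g=3 f=8, (1,3) g=3 f=6, (2,1) g=2 f=8, (2,3) g=2 f=6, (3,1) g=1 f=8, (3,3) g=1 f=6, (4,2) g=1 f=8]
step 2: expand (0,2) (f=6, h=3) → closed; open now [(0,1) g=4 f=8, (1,1) g=3 f=8, (1,3) g=3 f=6, (2,1) g=2 f=8, (2,3) g=2 f=6, (3,1) g=1 f=8, (3,3) g=1 f=6, (4,2) g=1 f=8]
step 3: expand (1,3) (f=6, h=3) → closed; open now [(0,1) g=4 f=8, (1,1) g=3 f=8, (2,1) g=2 f=8, (2,3) g=2 f=6, (3,1) g=1 f=8, (3,3) g=1 f=6, (4,2) g=1 f=8]

order=[(1,2) → (0,2) → (1,3)]; open=[(0,1) g=4 f=8, (1,1) g=3 f=8, (2,1) g=2 f=8, (2,3) g=2 f=6, (3,1) g=1 f=8, (3,3) g=1 f=6, (4,2) g=1 f=8]; closed=[(0,2), (1,2), (1,3), (2,2), (3,2)]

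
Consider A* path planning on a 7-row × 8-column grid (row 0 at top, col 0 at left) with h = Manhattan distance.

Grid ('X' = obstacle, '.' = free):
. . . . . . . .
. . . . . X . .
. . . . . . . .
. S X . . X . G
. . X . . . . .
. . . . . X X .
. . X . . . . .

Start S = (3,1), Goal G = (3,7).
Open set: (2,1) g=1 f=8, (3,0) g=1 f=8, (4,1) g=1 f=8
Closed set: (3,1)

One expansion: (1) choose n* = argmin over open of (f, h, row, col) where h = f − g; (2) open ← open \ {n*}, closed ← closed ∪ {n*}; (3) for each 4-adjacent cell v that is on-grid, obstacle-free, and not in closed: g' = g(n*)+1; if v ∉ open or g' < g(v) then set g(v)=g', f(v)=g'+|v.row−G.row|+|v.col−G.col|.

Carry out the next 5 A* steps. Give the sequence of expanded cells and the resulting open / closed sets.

step 1: expand (2,1) (f=8, h=7) → closed; open now [(1,1) g=2 f=10, (2,0) g=2 f=10, (2,2) g=2 f=8, (3,0) g=1 f=8, (4,1) g=1 f=8]
step 2: expand (2,2) (f=8, h=6) → closed; open now [(1,1) g=2 f=10, (1,2) g=3 f=10, (2,0) g=2 f=10, (2,3) g=3 f=8, (3,0) g=1 f=8, (4,1) g=1 f=8]
step 3: expand (2,3) (f=8, h=5) → closed; open now [(1,1) g=2 f=10, (1,2) g=3 f=10, (1,3) g=4 f=10, (2,0) g=2 f=10, (2,4) g=4 f=8, (3,0) g=1 f=8, (3,3) g=4 f=8, (4,1) g=1 f=8]
step 4: expand (2,4) (f=8, h=4) → closed; open now [(1,1) g=2 f=10, (1,2) g=3 f=10, (1,3) g=4 f=10, (1,4) g=5 f=10, (2,0) g=2 f=10, (2,5) g=5 f=8, (3,0) g=1 f=8, (3,3) g=4 f=8, (3,4) g=5 f=8, (4,1) g=1 f=8]
step 5: expand (2,5) (f=8, h=3) → closed; open now [(1,1) g=2 f=10, (1,2) g=3 f=10, (1,3) g=4 f=10, (1,4) g=5 f=10, (2,0) g=2 f=10, (2,6) g=6 f=8, (3,0) g=1 f=8, (3,3) g=4 f=8, (3,4) g=5 f=8, (4,1) g=1 f=8]

order=[(2,1) → (2,2) → (2,3) → (2,4) → (2,5)]; open=[(1,1) g=2 f=10, (1,2) g=3 f=10, (1,3) g=4 f=10, (1,4) g=5 f=10, (2,0) g=2 f=10, (2,6) g=6 f=8, (3,0) g=1 f=8, (3,3) g=4 f=8, (3,4) g=5 f=8, (4,1) g=1 f=8]; closed=[(2,1), (2,2), (2,3), (2,4), (2,5), (3,1)]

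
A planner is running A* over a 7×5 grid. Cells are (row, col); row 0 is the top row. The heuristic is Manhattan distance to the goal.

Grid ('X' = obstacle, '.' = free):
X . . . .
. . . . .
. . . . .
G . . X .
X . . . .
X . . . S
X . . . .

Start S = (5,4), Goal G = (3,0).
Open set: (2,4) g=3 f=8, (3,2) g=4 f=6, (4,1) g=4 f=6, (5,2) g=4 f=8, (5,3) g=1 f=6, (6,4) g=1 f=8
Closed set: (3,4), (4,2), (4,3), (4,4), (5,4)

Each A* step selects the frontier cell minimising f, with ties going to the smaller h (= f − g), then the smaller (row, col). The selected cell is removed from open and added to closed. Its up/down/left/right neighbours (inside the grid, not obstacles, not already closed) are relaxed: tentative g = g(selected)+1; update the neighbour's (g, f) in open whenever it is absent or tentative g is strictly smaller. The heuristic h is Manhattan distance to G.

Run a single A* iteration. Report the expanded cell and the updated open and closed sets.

step 1: expand (3,2) (f=6, h=2) → closed; open now [(2,2) g=5 f=8, (2,4) g=3 f=8, (3,1) g=5 f=6, (4,1) g=4 f=6, (5,2) g=4 f=8, (5,3) g=1 f=6, (6,4) g=1 f=8]

expanded=(3,2); open=[(2,2) g=5 f=8, (2,4) g=3 f=8, (3,1) g=5 f=6, (4,1) g=4 f=6, (5,2) g=4 f=8, (5,3) g=1 f=6, (6,4) g=1 f=8]; closed=[(3,2), (3,4), (4,2), (4,3), (4,4), (5,4)]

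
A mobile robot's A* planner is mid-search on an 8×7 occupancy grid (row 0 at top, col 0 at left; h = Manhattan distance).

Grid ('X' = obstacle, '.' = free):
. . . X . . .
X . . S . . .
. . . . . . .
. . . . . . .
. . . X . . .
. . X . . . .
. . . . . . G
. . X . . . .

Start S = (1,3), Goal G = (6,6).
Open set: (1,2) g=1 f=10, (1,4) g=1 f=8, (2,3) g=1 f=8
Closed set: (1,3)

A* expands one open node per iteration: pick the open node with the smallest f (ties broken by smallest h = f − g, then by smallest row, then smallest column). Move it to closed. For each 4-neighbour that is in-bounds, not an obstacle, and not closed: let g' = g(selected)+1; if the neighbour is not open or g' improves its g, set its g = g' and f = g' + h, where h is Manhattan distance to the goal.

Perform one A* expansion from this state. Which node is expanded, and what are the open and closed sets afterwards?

expanded=(1,4); open=[(0,4) g=2 f=10, (1,2) g=1 f=10, (1,5) g=2 f=8, (2,3) g=1 f=8, (2,4) g=2 f=8]; closed=[(1,3), (1,4)]

step 1: expand (1,4) (f=8, h=7) → closed; open now [(0,4) g=2 f=10, (1,2) g=1 f=10, (1,5) g=2 f=8, (2,3) g=1 f=8, (2,4) g=2 f=8]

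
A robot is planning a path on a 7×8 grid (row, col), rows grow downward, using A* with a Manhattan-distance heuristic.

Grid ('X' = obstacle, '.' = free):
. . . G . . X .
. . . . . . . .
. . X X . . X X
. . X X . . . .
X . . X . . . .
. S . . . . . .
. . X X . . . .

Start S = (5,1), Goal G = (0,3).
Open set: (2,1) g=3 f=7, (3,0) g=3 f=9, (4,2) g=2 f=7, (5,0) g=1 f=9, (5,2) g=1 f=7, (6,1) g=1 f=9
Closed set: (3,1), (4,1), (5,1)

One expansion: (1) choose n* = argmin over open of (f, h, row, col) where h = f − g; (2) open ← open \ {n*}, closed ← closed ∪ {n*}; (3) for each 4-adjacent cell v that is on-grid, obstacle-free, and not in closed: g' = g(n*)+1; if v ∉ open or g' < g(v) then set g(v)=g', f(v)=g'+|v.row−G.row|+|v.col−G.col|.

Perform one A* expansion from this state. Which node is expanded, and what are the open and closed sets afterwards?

expanded=(2,1); open=[(1,1) g=4 f=7, (2,0) g=4 f=9, (3,0) g=3 f=9, (4,2) g=2 f=7, (5,0) g=1 f=9, (5,2) g=1 f=7, (6,1) g=1 f=9]; closed=[(2,1), (3,1), (4,1), (5,1)]

step 1: expand (2,1) (f=7, h=4) → closed; open now [(1,1) g=4 f=7, (2,0) g=4 f=9, (3,0) g=3 f=9, (4,2) g=2 f=7, (5,0) g=1 f=9, (5,2) g=1 f=7, (6,1) g=1 f=9]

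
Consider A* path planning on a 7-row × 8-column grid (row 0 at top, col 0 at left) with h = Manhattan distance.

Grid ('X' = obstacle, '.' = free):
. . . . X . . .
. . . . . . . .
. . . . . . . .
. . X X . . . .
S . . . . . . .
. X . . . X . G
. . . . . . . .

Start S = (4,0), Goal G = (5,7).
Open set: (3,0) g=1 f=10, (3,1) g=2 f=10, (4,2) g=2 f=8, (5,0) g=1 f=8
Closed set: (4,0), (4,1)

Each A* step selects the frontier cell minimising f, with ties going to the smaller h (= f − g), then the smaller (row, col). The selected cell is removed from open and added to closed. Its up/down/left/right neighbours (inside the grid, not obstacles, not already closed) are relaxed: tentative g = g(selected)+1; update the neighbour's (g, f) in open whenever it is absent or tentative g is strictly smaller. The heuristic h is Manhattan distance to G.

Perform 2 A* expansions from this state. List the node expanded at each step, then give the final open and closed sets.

order=[(4,2) → (4,3)]; open=[(3,0) g=1 f=10, (3,1) g=2 f=10, (4,4) g=4 f=8, (5,0) g=1 f=8, (5,2) g=3 f=8, (5,3) g=4 f=8]; closed=[(4,0), (4,1), (4,2), (4,3)]

step 1: expand (4,2) (f=8, h=6) → closed; open now [(3,0) g=1 f=10, (3,1) g=2 f=10, (4,3) g=3 f=8, (5,0) g=1 f=8, (5,2) g=3 f=8]
step 2: expand (4,3) (f=8, h=5) → closed; open now [(3,0) g=1 f=10, (3,1) g=2 f=10, (4,4) g=4 f=8, (5,0) g=1 f=8, (5,2) g=3 f=8, (5,3) g=4 f=8]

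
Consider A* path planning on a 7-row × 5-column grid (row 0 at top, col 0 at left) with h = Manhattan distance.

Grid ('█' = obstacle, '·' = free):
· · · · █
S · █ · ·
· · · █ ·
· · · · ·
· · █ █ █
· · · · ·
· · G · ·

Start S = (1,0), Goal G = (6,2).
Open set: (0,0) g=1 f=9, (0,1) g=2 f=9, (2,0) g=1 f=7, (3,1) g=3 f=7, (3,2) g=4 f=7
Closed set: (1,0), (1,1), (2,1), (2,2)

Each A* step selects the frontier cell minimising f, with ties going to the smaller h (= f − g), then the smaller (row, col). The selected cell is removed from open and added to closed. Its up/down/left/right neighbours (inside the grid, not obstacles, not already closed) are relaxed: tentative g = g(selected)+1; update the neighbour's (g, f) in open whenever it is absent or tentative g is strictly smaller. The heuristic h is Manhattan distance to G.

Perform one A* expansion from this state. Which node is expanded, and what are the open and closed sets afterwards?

step 1: expand (3,2) (f=7, h=3) → closed; open now [(0,0) g=1 f=9, (0,1) g=2 f=9, (2,0) g=1 f=7, (3,1) g=3 f=7, (3,3) g=5 f=9]

expanded=(3,2); open=[(0,0) g=1 f=9, (0,1) g=2 f=9, (2,0) g=1 f=7, (3,1) g=3 f=7, (3,3) g=5 f=9]; closed=[(1,0), (1,1), (2,1), (2,2), (3,2)]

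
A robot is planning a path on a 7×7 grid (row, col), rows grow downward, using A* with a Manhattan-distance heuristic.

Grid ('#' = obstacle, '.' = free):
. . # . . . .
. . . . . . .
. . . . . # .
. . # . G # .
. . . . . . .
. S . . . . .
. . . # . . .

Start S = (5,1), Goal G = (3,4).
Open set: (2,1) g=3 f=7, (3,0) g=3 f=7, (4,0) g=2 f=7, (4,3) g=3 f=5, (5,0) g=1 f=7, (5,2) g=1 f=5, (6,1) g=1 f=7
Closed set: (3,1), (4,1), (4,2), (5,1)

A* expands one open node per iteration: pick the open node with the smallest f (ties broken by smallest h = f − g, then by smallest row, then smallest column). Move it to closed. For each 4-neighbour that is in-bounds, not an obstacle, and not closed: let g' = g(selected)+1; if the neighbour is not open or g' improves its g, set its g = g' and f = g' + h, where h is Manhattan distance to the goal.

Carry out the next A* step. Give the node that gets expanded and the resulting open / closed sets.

step 1: expand (4,3) (f=5, h=2) → closed; open now [(2,1) g=3 f=7, (3,0) g=3 f=7, (3,3) g=4 f=5, (4,0) g=2 f=7, (4,4) g=4 f=5, (5,0) g=1 f=7, (5,2) g=1 f=5, (5,3) g=4 f=7, (6,1) g=1 f=7]

expanded=(4,3); open=[(2,1) g=3 f=7, (3,0) g=3 f=7, (3,3) g=4 f=5, (4,0) g=2 f=7, (4,4) g=4 f=5, (5,0) g=1 f=7, (5,2) g=1 f=5, (5,3) g=4 f=7, (6,1) g=1 f=7]; closed=[(3,1), (4,1), (4,2), (4,3), (5,1)]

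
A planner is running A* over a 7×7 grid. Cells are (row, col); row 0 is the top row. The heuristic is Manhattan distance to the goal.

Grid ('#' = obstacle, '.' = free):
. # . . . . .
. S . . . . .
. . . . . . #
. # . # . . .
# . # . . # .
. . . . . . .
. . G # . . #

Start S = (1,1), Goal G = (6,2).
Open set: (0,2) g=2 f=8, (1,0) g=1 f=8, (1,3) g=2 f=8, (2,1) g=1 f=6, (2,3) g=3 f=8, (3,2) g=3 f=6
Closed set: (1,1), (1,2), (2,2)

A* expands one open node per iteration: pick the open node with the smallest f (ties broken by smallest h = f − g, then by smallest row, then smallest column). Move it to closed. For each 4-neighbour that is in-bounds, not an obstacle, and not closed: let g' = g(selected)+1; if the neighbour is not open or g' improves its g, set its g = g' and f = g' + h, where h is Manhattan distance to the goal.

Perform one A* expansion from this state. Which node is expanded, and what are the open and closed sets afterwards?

expanded=(3,2); open=[(0,2) g=2 f=8, (1,0) g=1 f=8, (1,3) g=2 f=8, (2,1) g=1 f=6, (2,3) g=3 f=8]; closed=[(1,1), (1,2), (2,2), (3,2)]

step 1: expand (3,2) (f=6, h=3) → closed; open now [(0,2) g=2 f=8, (1,0) g=1 f=8, (1,3) g=2 f=8, (2,1) g=1 f=6, (2,3) g=3 f=8]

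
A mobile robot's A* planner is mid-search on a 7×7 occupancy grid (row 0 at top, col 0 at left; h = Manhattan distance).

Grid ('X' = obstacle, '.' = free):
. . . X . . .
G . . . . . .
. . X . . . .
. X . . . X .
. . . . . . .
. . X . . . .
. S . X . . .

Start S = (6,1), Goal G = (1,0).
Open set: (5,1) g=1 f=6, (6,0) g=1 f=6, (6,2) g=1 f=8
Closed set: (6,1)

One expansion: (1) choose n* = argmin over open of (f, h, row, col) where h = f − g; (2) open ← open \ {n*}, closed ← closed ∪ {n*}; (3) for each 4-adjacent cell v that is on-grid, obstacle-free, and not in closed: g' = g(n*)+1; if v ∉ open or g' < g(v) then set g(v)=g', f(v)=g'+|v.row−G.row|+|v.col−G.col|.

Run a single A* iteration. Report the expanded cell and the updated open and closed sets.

expanded=(5,1); open=[(4,1) g=2 f=6, (5,0) g=2 f=6, (6,0) g=1 f=6, (6,2) g=1 f=8]; closed=[(5,1), (6,1)]

step 1: expand (5,1) (f=6, h=5) → closed; open now [(4,1) g=2 f=6, (5,0) g=2 f=6, (6,0) g=1 f=6, (6,2) g=1 f=8]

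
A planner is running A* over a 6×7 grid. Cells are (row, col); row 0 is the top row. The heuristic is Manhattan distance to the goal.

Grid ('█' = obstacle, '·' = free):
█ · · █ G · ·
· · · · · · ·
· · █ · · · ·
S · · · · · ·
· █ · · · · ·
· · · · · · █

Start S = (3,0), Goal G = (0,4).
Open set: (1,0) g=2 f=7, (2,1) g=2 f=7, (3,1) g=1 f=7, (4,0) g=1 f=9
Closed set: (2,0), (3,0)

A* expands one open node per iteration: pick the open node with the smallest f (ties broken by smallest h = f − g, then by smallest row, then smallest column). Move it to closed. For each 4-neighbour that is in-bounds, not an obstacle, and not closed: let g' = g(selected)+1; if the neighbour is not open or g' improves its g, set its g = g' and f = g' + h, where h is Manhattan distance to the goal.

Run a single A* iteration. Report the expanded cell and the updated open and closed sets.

expanded=(1,0); open=[(1,1) g=3 f=7, (2,1) g=2 f=7, (3,1) g=1 f=7, (4,0) g=1 f=9]; closed=[(1,0), (2,0), (3,0)]

step 1: expand (1,0) (f=7, h=5) → closed; open now [(1,1) g=3 f=7, (2,1) g=2 f=7, (3,1) g=1 f=7, (4,0) g=1 f=9]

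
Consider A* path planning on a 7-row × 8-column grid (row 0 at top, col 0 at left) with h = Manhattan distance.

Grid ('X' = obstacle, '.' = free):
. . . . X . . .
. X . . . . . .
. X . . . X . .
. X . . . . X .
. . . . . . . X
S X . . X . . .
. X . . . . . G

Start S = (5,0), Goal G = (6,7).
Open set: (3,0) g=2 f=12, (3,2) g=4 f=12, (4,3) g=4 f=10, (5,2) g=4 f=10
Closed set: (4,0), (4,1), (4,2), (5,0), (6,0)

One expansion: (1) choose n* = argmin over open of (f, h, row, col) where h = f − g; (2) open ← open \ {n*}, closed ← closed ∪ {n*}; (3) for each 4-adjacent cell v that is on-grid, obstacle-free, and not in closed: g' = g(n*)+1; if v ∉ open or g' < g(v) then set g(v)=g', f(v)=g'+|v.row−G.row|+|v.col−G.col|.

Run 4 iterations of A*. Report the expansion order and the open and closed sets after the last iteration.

order=[(4,3) → (4,4) → (4,5) → (4,6)]; open=[(3,0) g=2 f=12, (3,2) g=4 f=12, (3,3) g=5 f=12, (3,4) g=6 f=12, (3,5) g=7 f=12, (5,2) g=4 f=10, (5,3) g=5 f=10, (5,5) g=7 f=10, (5,6) g=8 f=10]; closed=[(4,0), (4,1), (4,2), (4,3), (4,4), (4,5), (4,6), (5,0), (6,0)]

step 1: expand (4,3) (f=10, h=6) → closed; open now [(3,0) g=2 f=12, (3,2) g=4 f=12, (3,3) g=5 f=12, (4,4) g=5 f=10, (5,2) g=4 f=10, (5,3) g=5 f=10]
step 2: expand (4,4) (f=10, h=5) → closed; open now [(3,0) g=2 f=12, (3,2) g=4 f=12, (3,3) g=5 f=12, (3,4) g=6 f=12, (4,5) g=6 f=10, (5,2) g=4 f=10, (5,3) g=5 f=10]
step 3: expand (4,5) (f=10, h=4) → closed; open now [(3,0) g=2 f=12, (3,2) g=4 f=12, (3,3) g=5 f=12, (3,4) g=6 f=12, (3,5) g=7 f=12, (4,6) g=7 f=10, (5,2) g=4 f=10, (5,3) g=5 f=10, (5,5) g=7 f=10]
step 4: expand (4,6) (f=10, h=3) → closed; open now [(3,0) g=2 f=12, (3,2) g=4 f=12, (3,3) g=5 f=12, (3,4) g=6 f=12, (3,5) g=7 f=12, (5,2) g=4 f=10, (5,3) g=5 f=10, (5,5) g=7 f=10, (5,6) g=8 f=10]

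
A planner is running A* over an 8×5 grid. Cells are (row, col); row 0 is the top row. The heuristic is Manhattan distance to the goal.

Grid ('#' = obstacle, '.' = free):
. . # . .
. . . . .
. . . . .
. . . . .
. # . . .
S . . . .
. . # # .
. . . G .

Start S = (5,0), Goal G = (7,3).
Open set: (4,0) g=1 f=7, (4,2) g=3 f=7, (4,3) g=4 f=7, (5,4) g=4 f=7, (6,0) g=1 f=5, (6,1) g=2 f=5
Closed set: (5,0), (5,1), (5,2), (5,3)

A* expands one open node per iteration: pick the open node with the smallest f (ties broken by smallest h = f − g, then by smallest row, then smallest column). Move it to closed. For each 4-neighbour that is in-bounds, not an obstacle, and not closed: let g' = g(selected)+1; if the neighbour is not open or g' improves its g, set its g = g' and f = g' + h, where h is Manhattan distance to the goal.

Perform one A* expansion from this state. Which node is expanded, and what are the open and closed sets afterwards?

step 1: expand (6,1) (f=5, h=3) → closed; open now [(4,0) g=1 f=7, (4,2) g=3 f=7, (4,3) g=4 f=7, (5,4) g=4 f=7, (6,0) g=1 f=5, (7,1) g=3 f=5]

expanded=(6,1); open=[(4,0) g=1 f=7, (4,2) g=3 f=7, (4,3) g=4 f=7, (5,4) g=4 f=7, (6,0) g=1 f=5, (7,1) g=3 f=5]; closed=[(5,0), (5,1), (5,2), (5,3), (6,1)]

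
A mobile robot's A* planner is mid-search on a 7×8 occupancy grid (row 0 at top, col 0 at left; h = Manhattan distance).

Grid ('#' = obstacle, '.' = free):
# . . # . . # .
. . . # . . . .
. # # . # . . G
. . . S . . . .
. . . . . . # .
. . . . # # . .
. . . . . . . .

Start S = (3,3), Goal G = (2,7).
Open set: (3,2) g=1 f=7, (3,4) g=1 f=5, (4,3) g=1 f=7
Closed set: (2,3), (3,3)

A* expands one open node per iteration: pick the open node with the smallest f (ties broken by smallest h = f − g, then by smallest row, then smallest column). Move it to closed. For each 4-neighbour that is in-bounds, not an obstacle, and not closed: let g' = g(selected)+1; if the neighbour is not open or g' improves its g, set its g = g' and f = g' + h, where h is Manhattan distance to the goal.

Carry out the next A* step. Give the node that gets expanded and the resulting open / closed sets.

expanded=(3,4); open=[(3,2) g=1 f=7, (3,5) g=2 f=5, (4,3) g=1 f=7, (4,4) g=2 f=7]; closed=[(2,3), (3,3), (3,4)]

step 1: expand (3,4) (f=5, h=4) → closed; open now [(3,2) g=1 f=7, (3,5) g=2 f=5, (4,3) g=1 f=7, (4,4) g=2 f=7]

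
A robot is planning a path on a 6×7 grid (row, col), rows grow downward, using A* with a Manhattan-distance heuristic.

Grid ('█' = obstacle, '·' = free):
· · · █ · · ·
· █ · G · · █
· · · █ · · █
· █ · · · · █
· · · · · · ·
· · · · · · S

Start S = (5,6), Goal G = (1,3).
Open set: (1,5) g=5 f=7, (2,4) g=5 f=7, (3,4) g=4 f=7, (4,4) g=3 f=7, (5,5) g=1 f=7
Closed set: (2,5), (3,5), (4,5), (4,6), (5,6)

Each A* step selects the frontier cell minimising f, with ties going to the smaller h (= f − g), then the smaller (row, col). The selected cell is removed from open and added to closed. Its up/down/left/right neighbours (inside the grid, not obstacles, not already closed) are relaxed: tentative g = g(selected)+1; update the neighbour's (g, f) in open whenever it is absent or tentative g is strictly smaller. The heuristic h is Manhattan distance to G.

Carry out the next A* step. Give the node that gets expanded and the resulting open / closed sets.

step 1: expand (1,5) (f=7, h=2) → closed; open now [(0,5) g=6 f=9, (1,4) g=6 f=7, (2,4) g=5 f=7, (3,4) g=4 f=7, (4,4) g=3 f=7, (5,5) g=1 f=7]

expanded=(1,5); open=[(0,5) g=6 f=9, (1,4) g=6 f=7, (2,4) g=5 f=7, (3,4) g=4 f=7, (4,4) g=3 f=7, (5,5) g=1 f=7]; closed=[(1,5), (2,5), (3,5), (4,5), (4,6), (5,6)]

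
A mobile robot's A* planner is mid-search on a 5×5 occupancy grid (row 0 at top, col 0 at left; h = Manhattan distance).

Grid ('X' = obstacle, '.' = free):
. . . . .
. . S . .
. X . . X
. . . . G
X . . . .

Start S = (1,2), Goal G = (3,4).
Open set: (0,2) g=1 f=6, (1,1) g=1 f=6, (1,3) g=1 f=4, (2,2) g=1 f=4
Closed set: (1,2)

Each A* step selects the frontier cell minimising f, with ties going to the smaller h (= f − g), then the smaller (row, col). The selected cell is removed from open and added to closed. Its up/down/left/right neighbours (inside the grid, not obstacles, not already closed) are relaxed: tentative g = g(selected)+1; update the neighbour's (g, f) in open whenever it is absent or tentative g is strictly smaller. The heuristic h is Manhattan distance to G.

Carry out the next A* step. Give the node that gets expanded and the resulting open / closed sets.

step 1: expand (1,3) (f=4, h=3) → closed; open now [(0,2) g=1 f=6, (0,3) g=2 f=6, (1,1) g=1 f=6, (1,4) g=2 f=4, (2,2) g=1 f=4, (2,3) g=2 f=4]

expanded=(1,3); open=[(0,2) g=1 f=6, (0,3) g=2 f=6, (1,1) g=1 f=6, (1,4) g=2 f=4, (2,2) g=1 f=4, (2,3) g=2 f=4]; closed=[(1,2), (1,3)]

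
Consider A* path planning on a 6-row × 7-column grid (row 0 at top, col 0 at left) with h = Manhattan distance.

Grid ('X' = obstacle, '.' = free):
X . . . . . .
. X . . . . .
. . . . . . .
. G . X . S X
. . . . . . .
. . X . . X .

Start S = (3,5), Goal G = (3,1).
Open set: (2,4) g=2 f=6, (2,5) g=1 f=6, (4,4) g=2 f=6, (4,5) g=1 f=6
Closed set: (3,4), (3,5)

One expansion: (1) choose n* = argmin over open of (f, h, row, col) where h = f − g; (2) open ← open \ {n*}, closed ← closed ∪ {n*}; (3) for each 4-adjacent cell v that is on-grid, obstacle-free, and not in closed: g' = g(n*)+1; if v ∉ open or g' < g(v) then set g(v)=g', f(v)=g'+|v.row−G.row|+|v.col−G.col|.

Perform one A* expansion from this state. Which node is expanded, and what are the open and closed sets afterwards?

step 1: expand (2,4) (f=6, h=4) → closed; open now [(1,4) g=3 f=8, (2,3) g=3 f=6, (2,5) g=1 f=6, (4,4) g=2 f=6, (4,5) g=1 f=6]

expanded=(2,4); open=[(1,4) g=3 f=8, (2,3) g=3 f=6, (2,5) g=1 f=6, (4,4) g=2 f=6, (4,5) g=1 f=6]; closed=[(2,4), (3,4), (3,5)]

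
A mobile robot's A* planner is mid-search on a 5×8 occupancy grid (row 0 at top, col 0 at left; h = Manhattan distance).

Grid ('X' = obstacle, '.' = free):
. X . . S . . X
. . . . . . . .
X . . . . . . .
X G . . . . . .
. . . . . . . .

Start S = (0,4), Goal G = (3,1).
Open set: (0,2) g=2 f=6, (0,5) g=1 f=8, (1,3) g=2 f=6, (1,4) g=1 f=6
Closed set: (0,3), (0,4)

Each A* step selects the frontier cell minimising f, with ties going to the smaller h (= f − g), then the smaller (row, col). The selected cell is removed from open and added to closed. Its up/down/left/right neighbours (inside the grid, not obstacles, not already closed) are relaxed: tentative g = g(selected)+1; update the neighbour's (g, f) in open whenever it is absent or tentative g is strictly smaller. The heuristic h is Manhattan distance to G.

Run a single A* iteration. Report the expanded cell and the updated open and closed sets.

step 1: expand (0,2) (f=6, h=4) → closed; open now [(0,5) g=1 f=8, (1,2) g=3 f=6, (1,3) g=2 f=6, (1,4) g=1 f=6]

expanded=(0,2); open=[(0,5) g=1 f=8, (1,2) g=3 f=6, (1,3) g=2 f=6, (1,4) g=1 f=6]; closed=[(0,2), (0,3), (0,4)]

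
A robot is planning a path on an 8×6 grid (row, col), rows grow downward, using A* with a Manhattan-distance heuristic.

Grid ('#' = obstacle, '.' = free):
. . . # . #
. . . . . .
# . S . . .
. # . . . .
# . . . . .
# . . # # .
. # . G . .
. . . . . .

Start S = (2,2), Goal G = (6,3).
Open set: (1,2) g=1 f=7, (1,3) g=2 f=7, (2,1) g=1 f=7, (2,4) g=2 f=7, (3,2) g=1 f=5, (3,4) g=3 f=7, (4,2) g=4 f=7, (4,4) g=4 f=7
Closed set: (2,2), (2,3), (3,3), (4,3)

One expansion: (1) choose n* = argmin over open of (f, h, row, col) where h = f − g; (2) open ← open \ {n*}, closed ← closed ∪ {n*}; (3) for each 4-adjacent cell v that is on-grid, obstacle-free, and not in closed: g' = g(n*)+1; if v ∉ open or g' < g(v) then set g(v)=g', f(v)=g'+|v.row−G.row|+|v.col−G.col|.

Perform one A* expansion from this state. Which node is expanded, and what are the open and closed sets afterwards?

step 1: expand (3,2) (f=5, h=4) → closed; open now [(1,2) g=1 f=7, (1,3) g=2 f=7, (2,1) g=1 f=7, (2,4) g=2 f=7, (3,4) g=3 f=7, (4,2) g=2 f=5, (4,4) g=4 f=7]

expanded=(3,2); open=[(1,2) g=1 f=7, (1,3) g=2 f=7, (2,1) g=1 f=7, (2,4) g=2 f=7, (3,4) g=3 f=7, (4,2) g=2 f=5, (4,4) g=4 f=7]; closed=[(2,2), (2,3), (3,2), (3,3), (4,3)]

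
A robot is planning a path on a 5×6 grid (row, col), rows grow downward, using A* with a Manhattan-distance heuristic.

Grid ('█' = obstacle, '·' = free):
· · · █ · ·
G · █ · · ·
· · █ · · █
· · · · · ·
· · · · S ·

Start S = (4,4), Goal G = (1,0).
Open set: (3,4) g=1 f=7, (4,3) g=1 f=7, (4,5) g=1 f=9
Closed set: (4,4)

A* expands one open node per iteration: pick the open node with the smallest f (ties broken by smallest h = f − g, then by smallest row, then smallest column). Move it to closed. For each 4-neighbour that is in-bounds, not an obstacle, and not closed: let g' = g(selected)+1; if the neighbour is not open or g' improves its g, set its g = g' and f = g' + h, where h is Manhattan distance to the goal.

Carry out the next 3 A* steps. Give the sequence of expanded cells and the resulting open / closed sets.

order=[(3,4) → (2,4) → (1,4)]; open=[(0,4) g=4 f=9, (1,3) g=4 f=7, (1,5) g=4 f=9, (2,3) g=3 f=7, (3,3) g=2 f=7, (3,5) g=2 f=9, (4,3) g=1 f=7, (4,5) g=1 f=9]; closed=[(1,4), (2,4), (3,4), (4,4)]

step 1: expand (3,4) (f=7, h=6) → closed; open now [(2,4) g=2 f=7, (3,3) g=2 f=7, (3,5) g=2 f=9, (4,3) g=1 f=7, (4,5) g=1 f=9]
step 2: expand (2,4) (f=7, h=5) → closed; open now [(1,4) g=3 f=7, (2,3) g=3 f=7, (3,3) g=2 f=7, (3,5) g=2 f=9, (4,3) g=1 f=7, (4,5) g=1 f=9]
step 3: expand (1,4) (f=7, h=4) → closed; open now [(0,4) g=4 f=9, (1,3) g=4 f=7, (1,5) g=4 f=9, (2,3) g=3 f=7, (3,3) g=2 f=7, (3,5) g=2 f=9, (4,3) g=1 f=7, (4,5) g=1 f=9]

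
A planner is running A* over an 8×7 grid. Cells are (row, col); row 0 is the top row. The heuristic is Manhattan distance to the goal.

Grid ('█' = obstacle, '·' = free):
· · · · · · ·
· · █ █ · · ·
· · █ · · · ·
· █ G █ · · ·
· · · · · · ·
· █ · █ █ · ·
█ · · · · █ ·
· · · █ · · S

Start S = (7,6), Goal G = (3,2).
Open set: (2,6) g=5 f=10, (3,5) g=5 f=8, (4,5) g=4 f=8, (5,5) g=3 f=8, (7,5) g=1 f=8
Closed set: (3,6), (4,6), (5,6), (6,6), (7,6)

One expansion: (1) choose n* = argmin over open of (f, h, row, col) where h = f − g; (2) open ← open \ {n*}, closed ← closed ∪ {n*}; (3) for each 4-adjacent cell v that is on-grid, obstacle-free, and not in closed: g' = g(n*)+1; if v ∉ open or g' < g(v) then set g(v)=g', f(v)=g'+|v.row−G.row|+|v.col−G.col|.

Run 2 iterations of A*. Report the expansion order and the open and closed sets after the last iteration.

order=[(3,5) → (3,4)]; open=[(2,4) g=7 f=10, (2,5) g=6 f=10, (2,6) g=5 f=10, (4,4) g=7 f=10, (4,5) g=4 f=8, (5,5) g=3 f=8, (7,5) g=1 f=8]; closed=[(3,4), (3,5), (3,6), (4,6), (5,6), (6,6), (7,6)]

step 1: expand (3,5) (f=8, h=3) → closed; open now [(2,5) g=6 f=10, (2,6) g=5 f=10, (3,4) g=6 f=8, (4,5) g=4 f=8, (5,5) g=3 f=8, (7,5) g=1 f=8]
step 2: expand (3,4) (f=8, h=2) → closed; open now [(2,4) g=7 f=10, (2,5) g=6 f=10, (2,6) g=5 f=10, (4,4) g=7 f=10, (4,5) g=4 f=8, (5,5) g=3 f=8, (7,5) g=1 f=8]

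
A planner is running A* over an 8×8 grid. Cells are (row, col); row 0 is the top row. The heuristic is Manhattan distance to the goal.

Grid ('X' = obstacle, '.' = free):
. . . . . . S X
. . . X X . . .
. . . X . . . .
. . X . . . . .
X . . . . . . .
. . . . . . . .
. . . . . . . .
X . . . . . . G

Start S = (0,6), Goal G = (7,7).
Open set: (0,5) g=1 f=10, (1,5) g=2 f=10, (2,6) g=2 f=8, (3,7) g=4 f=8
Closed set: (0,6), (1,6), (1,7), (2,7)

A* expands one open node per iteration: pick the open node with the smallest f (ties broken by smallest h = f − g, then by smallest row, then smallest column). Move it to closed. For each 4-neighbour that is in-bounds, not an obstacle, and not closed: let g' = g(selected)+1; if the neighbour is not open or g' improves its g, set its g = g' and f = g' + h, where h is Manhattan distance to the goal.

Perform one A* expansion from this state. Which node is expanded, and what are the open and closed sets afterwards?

expanded=(3,7); open=[(0,5) g=1 f=10, (1,5) g=2 f=10, (2,6) g=2 f=8, (3,6) g=5 f=10, (4,7) g=5 f=8]; closed=[(0,6), (1,6), (1,7), (2,7), (3,7)]

step 1: expand (3,7) (f=8, h=4) → closed; open now [(0,5) g=1 f=10, (1,5) g=2 f=10, (2,6) g=2 f=8, (3,6) g=5 f=10, (4,7) g=5 f=8]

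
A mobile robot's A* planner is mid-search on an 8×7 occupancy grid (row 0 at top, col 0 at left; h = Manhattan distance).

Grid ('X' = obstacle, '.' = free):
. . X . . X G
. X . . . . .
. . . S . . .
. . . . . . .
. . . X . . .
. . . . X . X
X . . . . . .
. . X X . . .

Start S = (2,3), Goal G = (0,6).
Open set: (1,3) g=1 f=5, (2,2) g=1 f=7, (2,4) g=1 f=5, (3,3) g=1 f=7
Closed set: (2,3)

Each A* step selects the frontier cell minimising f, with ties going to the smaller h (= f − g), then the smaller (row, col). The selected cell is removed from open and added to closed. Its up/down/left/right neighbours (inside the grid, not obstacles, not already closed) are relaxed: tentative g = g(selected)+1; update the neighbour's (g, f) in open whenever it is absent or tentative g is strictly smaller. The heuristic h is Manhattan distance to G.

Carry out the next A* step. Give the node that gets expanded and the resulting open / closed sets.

expanded=(1,3); open=[(0,3) g=2 f=5, (1,2) g=2 f=7, (1,4) g=2 f=5, (2,2) g=1 f=7, (2,4) g=1 f=5, (3,3) g=1 f=7]; closed=[(1,3), (2,3)]

step 1: expand (1,3) (f=5, h=4) → closed; open now [(0,3) g=2 f=5, (1,2) g=2 f=7, (1,4) g=2 f=5, (2,2) g=1 f=7, (2,4) g=1 f=5, (3,3) g=1 f=7]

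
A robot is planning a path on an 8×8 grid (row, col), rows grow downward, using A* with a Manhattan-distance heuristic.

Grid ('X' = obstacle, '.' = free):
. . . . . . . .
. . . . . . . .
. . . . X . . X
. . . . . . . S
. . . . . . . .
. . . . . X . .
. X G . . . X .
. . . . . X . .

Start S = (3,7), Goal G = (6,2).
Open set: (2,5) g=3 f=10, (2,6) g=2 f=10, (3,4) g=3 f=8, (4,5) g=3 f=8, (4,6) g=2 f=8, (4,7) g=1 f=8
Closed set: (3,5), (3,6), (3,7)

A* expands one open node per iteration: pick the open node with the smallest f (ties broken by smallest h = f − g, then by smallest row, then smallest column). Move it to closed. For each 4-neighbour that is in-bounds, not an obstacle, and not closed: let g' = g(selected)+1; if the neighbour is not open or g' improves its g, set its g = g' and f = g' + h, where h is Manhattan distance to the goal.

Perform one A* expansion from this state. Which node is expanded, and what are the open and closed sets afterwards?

step 1: expand (3,4) (f=8, h=5) → closed; open now [(2,5) g=3 f=10, (2,6) g=2 f=10, (3,3) g=4 f=8, (4,4) g=4 f=8, (4,5) g=3 f=8, (4,6) g=2 f=8, (4,7) g=1 f=8]

expanded=(3,4); open=[(2,5) g=3 f=10, (2,6) g=2 f=10, (3,3) g=4 f=8, (4,4) g=4 f=8, (4,5) g=3 f=8, (4,6) g=2 f=8, (4,7) g=1 f=8]; closed=[(3,4), (3,5), (3,6), (3,7)]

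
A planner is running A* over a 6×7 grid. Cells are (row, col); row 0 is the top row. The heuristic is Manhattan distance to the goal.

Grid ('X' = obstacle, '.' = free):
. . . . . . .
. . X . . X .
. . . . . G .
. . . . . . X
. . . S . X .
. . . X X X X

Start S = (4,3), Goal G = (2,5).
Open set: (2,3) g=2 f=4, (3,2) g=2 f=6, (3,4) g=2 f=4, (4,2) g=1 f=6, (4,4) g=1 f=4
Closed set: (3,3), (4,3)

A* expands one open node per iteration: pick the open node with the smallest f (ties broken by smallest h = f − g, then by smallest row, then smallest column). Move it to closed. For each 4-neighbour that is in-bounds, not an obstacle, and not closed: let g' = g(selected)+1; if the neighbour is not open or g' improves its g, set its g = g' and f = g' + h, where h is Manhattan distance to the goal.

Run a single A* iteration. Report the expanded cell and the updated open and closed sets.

expanded=(2,3); open=[(1,3) g=3 f=6, (2,2) g=3 f=6, (2,4) g=3 f=4, (3,2) g=2 f=6, (3,4) g=2 f=4, (4,2) g=1 f=6, (4,4) g=1 f=4]; closed=[(2,3), (3,3), (4,3)]

step 1: expand (2,3) (f=4, h=2) → closed; open now [(1,3) g=3 f=6, (2,2) g=3 f=6, (2,4) g=3 f=4, (3,2) g=2 f=6, (3,4) g=2 f=4, (4,2) g=1 f=6, (4,4) g=1 f=4]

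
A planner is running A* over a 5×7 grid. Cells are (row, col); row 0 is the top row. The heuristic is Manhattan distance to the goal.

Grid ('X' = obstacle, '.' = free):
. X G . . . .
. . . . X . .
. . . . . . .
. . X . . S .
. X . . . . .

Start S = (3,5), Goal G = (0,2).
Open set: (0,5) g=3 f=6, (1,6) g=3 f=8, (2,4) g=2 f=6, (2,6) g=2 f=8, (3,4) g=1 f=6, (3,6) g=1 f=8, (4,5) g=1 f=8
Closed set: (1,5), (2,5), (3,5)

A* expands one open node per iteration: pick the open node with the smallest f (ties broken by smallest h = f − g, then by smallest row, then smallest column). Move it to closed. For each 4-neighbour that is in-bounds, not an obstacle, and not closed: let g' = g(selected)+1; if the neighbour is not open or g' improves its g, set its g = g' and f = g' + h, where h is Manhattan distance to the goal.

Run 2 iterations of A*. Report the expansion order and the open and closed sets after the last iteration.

order=[(0,5) → (0,4)]; open=[(0,3) g=5 f=6, (0,6) g=4 f=8, (1,6) g=3 f=8, (2,4) g=2 f=6, (2,6) g=2 f=8, (3,4) g=1 f=6, (3,6) g=1 f=8, (4,5) g=1 f=8]; closed=[(0,4), (0,5), (1,5), (2,5), (3,5)]

step 1: expand (0,5) (f=6, h=3) → closed; open now [(0,4) g=4 f=6, (0,6) g=4 f=8, (1,6) g=3 f=8, (2,4) g=2 f=6, (2,6) g=2 f=8, (3,4) g=1 f=6, (3,6) g=1 f=8, (4,5) g=1 f=8]
step 2: expand (0,4) (f=6, h=2) → closed; open now [(0,3) g=5 f=6, (0,6) g=4 f=8, (1,6) g=3 f=8, (2,4) g=2 f=6, (2,6) g=2 f=8, (3,4) g=1 f=6, (3,6) g=1 f=8, (4,5) g=1 f=8]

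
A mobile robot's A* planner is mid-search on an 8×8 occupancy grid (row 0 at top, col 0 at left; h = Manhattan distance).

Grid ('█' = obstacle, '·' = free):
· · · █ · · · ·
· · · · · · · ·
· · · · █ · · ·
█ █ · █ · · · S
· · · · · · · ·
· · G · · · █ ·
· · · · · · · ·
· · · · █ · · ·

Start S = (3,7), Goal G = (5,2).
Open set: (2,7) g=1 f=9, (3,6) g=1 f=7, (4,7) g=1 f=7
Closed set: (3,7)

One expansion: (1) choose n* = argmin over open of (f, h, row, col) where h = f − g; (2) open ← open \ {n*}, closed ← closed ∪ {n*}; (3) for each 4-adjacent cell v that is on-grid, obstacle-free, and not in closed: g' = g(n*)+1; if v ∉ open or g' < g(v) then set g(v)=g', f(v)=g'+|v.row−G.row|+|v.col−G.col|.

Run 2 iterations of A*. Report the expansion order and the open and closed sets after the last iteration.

step 1: expand (3,6) (f=7, h=6) → closed; open now [(2,6) g=2 f=9, (2,7) g=1 f=9, (3,5) g=2 f=7, (4,6) g=2 f=7, (4,7) g=1 f=7]
step 2: expand (3,5) (f=7, h=5) → closed; open now [(2,5) g=3 f=9, (2,6) g=2 f=9, (2,7) g=1 f=9, (3,4) g=3 f=7, (4,5) g=3 f=7, (4,6) g=2 f=7, (4,7) g=1 f=7]

order=[(3,6) → (3,5)]; open=[(2,5) g=3 f=9, (2,6) g=2 f=9, (2,7) g=1 f=9, (3,4) g=3 f=7, (4,5) g=3 f=7, (4,6) g=2 f=7, (4,7) g=1 f=7]; closed=[(3,5), (3,6), (3,7)]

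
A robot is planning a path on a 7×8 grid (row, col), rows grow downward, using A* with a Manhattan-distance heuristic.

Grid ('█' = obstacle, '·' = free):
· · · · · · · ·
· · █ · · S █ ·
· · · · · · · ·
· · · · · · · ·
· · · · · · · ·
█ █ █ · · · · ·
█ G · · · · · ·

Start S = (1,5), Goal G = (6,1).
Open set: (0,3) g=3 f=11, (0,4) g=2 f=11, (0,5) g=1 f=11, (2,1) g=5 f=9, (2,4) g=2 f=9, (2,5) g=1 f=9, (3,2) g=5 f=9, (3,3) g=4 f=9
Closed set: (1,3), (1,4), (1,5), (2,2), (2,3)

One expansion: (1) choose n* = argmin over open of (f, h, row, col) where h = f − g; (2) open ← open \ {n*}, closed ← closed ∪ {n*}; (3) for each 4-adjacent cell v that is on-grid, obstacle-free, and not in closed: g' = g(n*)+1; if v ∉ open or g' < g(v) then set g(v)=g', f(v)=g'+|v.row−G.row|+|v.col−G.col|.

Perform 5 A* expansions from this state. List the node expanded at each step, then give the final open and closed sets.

step 1: expand (2,1) (f=9, h=4) → closed; open now [(0,3) g=3 f=11, (0,4) g=2 f=11, (0,5) g=1 f=11, (1,1) g=6 f=11, (2,0) g=6 f=11, (2,4) g=2 f=9, (2,5) g=1 f=9, (3,1) g=6 f=9, (3,2) g=5 f=9, (3,3) g=4 f=9]
step 2: expand (3,1) (f=9, h=3) → closed; open now [(0,3) g=3 f=11, (0,4) g=2 f=11, (0,5) g=1 f=11, (1,1) g=6 f=11, (2,0) g=6 f=11, (2,4) g=2 f=9, (2,5) g=1 f=9, (3,0) g=7 f=11, (3,2) g=5 f=9, (3,3) g=4 f=9, (4,1) g=7 f=9]
step 3: expand (4,1) (f=9, h=2) → closed; open now [(0,3) g=3 f=11, (0,4) g=2 f=11, (0,5) g=1 f=11, (1,1) g=6 f=11, (2,0) g=6 f=11, (2,4) g=2 f=9, (2,5) g=1 f=9, (3,0) g=7 f=11, (3,2) g=5 f=9, (3,3) g=4 f=9, (4,0) g=8 f=11, (4,2) g=8 f=11]
step 4: expand (3,2) (f=9, h=4) → closed; open now [(0,3) g=3 f=11, (0,4) g=2 f=11, (0,5) g=1 f=11, (1,1) g=6 f=11, (2,0) g=6 f=11, (2,4) g=2 f=9, (2,5) g=1 f=9, (3,0) g=7 f=11, (3,3) g=4 f=9, (4,0) g=8 f=11, (4,2) g=6 f=9]
step 5: expand (4,2) (f=9, h=3) → closed; open now [(0,3) g=3 f=11, (0,4) g=2 f=11, (0,5) g=1 f=11, (1,1) g=6 f=11, (2,0) g=6 f=11, (2,4) g=2 f=9, (2,5) g=1 f=9, (3,0) g=7 f=11, (3,3) g=4 f=9, (4,0) g=8 f=11, (4,3) g=7 f=11]

order=[(2,1) → (3,1) → (4,1) → (3,2) → (4,2)]; open=[(0,3) g=3 f=11, (0,4) g=2 f=11, (0,5) g=1 f=11, (1,1) g=6 f=11, (2,0) g=6 f=11, (2,4) g=2 f=9, (2,5) g=1 f=9, (3,0) g=7 f=11, (3,3) g=4 f=9, (4,0) g=8 f=11, (4,3) g=7 f=11]; closed=[(1,3), (1,4), (1,5), (2,1), (2,2), (2,3), (3,1), (3,2), (4,1), (4,2)]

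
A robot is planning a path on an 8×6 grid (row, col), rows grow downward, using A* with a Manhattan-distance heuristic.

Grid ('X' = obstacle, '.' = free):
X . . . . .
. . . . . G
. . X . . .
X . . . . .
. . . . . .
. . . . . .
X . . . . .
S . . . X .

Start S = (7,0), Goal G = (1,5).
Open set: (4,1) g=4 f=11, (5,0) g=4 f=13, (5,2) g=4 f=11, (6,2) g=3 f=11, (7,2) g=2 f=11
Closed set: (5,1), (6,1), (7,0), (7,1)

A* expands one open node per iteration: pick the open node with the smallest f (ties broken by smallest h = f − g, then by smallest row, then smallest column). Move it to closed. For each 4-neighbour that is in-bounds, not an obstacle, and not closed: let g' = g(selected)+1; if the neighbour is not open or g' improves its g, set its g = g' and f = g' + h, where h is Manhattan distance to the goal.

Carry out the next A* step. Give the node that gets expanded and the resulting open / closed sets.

expanded=(4,1); open=[(3,1) g=5 f=11, (4,0) g=5 f=13, (4,2) g=5 f=11, (5,0) g=4 f=13, (5,2) g=4 f=11, (6,2) g=3 f=11, (7,2) g=2 f=11]; closed=[(4,1), (5,1), (6,1), (7,0), (7,1)]

step 1: expand (4,1) (f=11, h=7) → closed; open now [(3,1) g=5 f=11, (4,0) g=5 f=13, (4,2) g=5 f=11, (5,0) g=4 f=13, (5,2) g=4 f=11, (6,2) g=3 f=11, (7,2) g=2 f=11]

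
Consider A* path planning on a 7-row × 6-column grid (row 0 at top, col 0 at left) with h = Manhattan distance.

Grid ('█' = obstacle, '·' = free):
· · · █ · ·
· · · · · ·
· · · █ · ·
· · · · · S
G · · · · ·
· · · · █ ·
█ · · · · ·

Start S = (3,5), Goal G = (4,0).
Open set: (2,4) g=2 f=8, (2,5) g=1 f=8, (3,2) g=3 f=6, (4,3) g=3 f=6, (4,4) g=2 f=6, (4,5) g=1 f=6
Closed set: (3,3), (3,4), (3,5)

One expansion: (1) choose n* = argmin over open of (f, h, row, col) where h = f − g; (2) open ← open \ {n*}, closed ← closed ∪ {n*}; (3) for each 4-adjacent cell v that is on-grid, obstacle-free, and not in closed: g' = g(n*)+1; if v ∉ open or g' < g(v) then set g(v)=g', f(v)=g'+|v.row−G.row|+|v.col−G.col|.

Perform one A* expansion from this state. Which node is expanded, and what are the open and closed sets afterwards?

step 1: expand (3,2) (f=6, h=3) → closed; open now [(2,2) g=4 f=8, (2,4) g=2 f=8, (2,5) g=1 f=8, (3,1) g=4 f=6, (4,2) g=4 f=6, (4,3) g=3 f=6, (4,4) g=2 f=6, (4,5) g=1 f=6]

expanded=(3,2); open=[(2,2) g=4 f=8, (2,4) g=2 f=8, (2,5) g=1 f=8, (3,1) g=4 f=6, (4,2) g=4 f=6, (4,3) g=3 f=6, (4,4) g=2 f=6, (4,5) g=1 f=6]; closed=[(3,2), (3,3), (3,4), (3,5)]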